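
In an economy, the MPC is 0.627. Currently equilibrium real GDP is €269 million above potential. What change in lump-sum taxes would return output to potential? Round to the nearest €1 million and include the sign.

+€160 million

Spending multiplier = 1/(1 − MPC) = 1/(1 − 0.627) = 1/0.373 ≈ 2.681.
Tax multiplier = −c·k = −0.627/0.373 ≈ −1.681. Need ΔY = −€269 million, so ΔT = ΔY/(−c·k) = −(−€269 million) × 0.373 / 0.627 ≈ +€160 million.
The government should raise lump-sum taxes by €160 million.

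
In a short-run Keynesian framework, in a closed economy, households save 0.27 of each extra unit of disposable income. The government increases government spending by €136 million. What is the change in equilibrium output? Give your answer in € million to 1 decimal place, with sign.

MPC = 1 − MPS = 1 − 0.27 = 0.73.
Government-spending multiplier = 1/(1 − MPC) = 1/(1 − 0.73) = 1/0.27 ≈ 3.704.
ΔY = k × ΔG = (+€136 million) / 0.27 ≈ +€503.7 million.

+€503.7 million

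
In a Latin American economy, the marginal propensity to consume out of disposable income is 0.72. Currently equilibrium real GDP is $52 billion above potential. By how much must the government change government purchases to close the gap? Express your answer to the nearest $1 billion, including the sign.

Spending multiplier = 1/(1 − MPC) = 1/(1 − 0.72) = 1/0.28 ≈ 3.571.
Need ΔY = −$52 billion, so ΔG = ΔY/k = (−$52 billion) × 0.28 ≈ −$15 billion.
The government should cut government purchases by $15 billion.

−$15 billion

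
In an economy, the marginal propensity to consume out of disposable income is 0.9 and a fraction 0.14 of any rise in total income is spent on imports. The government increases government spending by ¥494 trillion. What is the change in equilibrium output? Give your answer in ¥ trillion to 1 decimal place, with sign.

+¥2,058.3 trillion

Government-spending multiplier = 1/(1 − c + m) = 1/(1 − 0.9 + 0.14) = 1/0.24 ≈ 4.167.
ΔY = k × ΔG = (+¥494 trillion) / 0.24 ≈ +¥2,058.3 trillion.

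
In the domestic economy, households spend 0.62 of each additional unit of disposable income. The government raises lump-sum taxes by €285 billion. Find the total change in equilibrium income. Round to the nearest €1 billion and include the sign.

−€465 billion

A lump-sum tax change of +€285 billion shifts disposable income by −€285 billion; first-round consumption changes by −c × ΔT = −0.62 × (+€285 billion) = −€176.7 billion.
Expenditure multiplier = 1/(1 − MPC) = 1/(1 − 0.62) = 1/0.38 ≈ 2.632.
The tax multiplier is −c × k ≈ −1.632, so ΔY = k × (−c·ΔT) = (−€176.7 billion) / 0.38 = −€465 billion.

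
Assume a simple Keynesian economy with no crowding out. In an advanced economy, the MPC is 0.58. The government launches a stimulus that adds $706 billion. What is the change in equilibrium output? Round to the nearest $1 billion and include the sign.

+$1,681 billion

Government-spending multiplier = 1/(1 − MPC) = 1/(1 − 0.58) = 1/0.42 ≈ 2.381.
ΔY = k × ΔG = (+$706 billion) / 0.42 ≈ +$1,681 billion.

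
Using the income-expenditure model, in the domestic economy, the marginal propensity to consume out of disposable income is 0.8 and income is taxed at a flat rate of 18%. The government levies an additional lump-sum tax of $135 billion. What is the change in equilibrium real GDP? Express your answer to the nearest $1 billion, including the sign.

A lump-sum tax change of +$135 billion shifts disposable income by −$135 billion; first-round consumption changes by −c × ΔT = −0.8 × (+$135 billion) = −$108 billion.
Expenditure multiplier = 1/(1 − c(1−t)) = 1/(1 − 0.8×0.82) = 1/0.344 ≈ 2.907.
The tax multiplier is −c × k ≈ −2.326, so ΔY = k × (−c·ΔT) = (−$108 billion) / 0.344 ≈ −$314 billion.

−$314 billion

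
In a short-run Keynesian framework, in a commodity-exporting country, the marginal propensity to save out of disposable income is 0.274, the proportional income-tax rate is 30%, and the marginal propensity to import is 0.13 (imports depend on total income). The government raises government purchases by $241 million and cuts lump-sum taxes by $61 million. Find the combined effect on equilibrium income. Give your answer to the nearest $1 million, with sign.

MPC = 1 − MPS = 1 − 0.274 = 0.726.
Expenditure multiplier = 1/(1 − c(1−t) + m) = 1/(1 − 0.726×0.7 + 0.13) = 1/0.6218 ≈ 1.608.
ΔG contributes k·ΔG = (+$241 million) / 0.6218 ≈ +$387.6 million.
ΔT of −$61 million changes first-round spending by −c·ΔT = +$44.286 million, contributing k·(−c·ΔT) = (+$44.286 million) / 0.6218 ≈ +$71.2 million.
Net ΔY = k(ΔG − c·ΔT) = (+$285.286 million) / 0.6218 ≈ +$459 million.

+$459 million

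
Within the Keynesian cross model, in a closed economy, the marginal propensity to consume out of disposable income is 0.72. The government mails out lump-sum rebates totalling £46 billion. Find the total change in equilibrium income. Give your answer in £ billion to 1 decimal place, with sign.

+£118.3 billion

A lump-sum tax change of −£46 billion shifts disposable income by +£46 billion; first-round consumption changes by −c × ΔT = −0.72 × (−£46 billion) = +£33.12 billion.
Expenditure multiplier = 1/(1 − MPC) = 1/(1 − 0.72) = 1/0.28 ≈ 3.571.
The tax multiplier is −c × k ≈ −2.571, so ΔY = k × (−c·ΔT) = (+£33.12 billion) / 0.28 ≈ +£118.3 billion.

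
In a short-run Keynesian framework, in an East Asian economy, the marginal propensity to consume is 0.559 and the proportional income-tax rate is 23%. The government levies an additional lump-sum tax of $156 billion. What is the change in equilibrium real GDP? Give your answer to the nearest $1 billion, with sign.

A lump-sum tax change of +$156 billion shifts disposable income by −$156 billion; first-round consumption changes by −c × ΔT = −0.559 × (+$156 billion) = −$87.204 billion.
Expenditure multiplier = 1/(1 − c(1−t)) = 1/(1 − 0.559×0.77) = 1/0.56957 ≈ 1.756.
The tax multiplier is −c × k ≈ −0.981, so ΔY = k × (−c·ΔT) = (−$87.204 billion) / 0.56957 ≈ −$153 billion.

−$153 billion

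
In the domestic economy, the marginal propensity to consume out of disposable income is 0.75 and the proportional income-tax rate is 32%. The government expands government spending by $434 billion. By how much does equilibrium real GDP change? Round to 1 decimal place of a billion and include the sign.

Expenditure multiplier = 1/(1 − c(1−t)) = 1/(1 − 0.75×0.68) = 1/0.49 ≈ 2.041.
ΔY = k × ΔG = (+$434 billion) / 0.49 ≈ +$885.7 billion.

+$885.7 billion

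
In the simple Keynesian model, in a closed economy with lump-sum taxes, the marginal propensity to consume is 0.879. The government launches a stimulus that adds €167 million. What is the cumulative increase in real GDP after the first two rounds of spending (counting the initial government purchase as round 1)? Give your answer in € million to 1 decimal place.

€313.8 million

Round 1 adds ΔG = €167 million; each later round is MPC = 0.879 times the previous.
After 2 rounds: 167 + 146.793 = ΔG·(1 − c^2)/(1 − c) = 167 × (1 − 0.772641)/0.121 ≈ €313.8 million.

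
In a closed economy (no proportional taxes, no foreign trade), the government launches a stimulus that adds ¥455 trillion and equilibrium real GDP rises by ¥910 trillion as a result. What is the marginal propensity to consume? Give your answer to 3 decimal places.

0.500

Implied spending multiplier k = ΔY/ΔG = 910/455 = 2.
Since k = 1/(1 − MPC), MPC = 1 − 1/k = 1 − ΔG/ΔY = 1 − 455/910 = 0.500.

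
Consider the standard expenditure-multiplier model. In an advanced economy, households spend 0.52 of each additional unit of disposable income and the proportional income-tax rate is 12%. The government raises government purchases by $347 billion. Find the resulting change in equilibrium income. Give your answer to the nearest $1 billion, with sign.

+$640 billion

Government-spending multiplier = 1/(1 − c(1−t)) = 1/(1 − 0.52×0.88) = 1/0.5424 ≈ 1.844.
ΔY = k × ΔG = (+$347 billion) / 0.5424 ≈ +$640 billion.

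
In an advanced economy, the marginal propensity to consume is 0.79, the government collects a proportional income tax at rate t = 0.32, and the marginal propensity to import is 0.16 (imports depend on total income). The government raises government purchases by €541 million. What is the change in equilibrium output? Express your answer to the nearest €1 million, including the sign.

+€869 million

Spending multiplier = 1/(1 − c(1−t) + m) = 1/(1 − 0.79×0.68 + 0.16) = 1/0.6228 ≈ 1.606.
ΔY = k × ΔG = (+€541 million) / 0.6228 ≈ +€869 million.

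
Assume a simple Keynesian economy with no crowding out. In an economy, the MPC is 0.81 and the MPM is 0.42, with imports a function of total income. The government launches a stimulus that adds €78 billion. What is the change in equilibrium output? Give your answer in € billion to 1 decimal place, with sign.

+€127.9 billion

Government-spending multiplier = 1/(1 − c + m) = 1/(1 − 0.81 + 0.42) = 1/0.61 ≈ 1.639.
ΔY = k × ΔG = (+€78 billion) / 0.61 ≈ +€127.9 billion.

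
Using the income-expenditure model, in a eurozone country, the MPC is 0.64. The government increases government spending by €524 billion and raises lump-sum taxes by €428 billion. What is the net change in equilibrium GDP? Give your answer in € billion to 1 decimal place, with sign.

+€694.7 billion

Expenditure multiplier = 1/(1 − MPC) = 1/(1 − 0.64) = 1/0.36 ≈ 2.778.
ΔG contributes k·ΔG = (+€524 billion) / 0.36 ≈ +€1,455.6 billion.
ΔT of +€428 billion changes first-round spending by −c·ΔT = −€273.92 billion, contributing k·(−c·ΔT) = (−€273.92 billion) / 0.36 ≈ −€760.9 billion.
Net ΔY = k(ΔG − c·ΔT) = (+€250.08 billion) / 0.36 ≈ +€694.7 billion.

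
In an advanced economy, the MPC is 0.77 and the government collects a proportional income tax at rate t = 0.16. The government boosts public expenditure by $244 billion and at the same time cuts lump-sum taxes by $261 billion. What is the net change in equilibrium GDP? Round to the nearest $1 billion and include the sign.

+$1,260 billion

Expenditure multiplier = 1/(1 − c(1−t)) = 1/(1 − 0.77×0.84) = 1/0.3532 ≈ 2.831.
ΔG contributes k·ΔG = (+$244 billion) / 0.3532 ≈ +$690.8 billion.
ΔT of −$261 billion changes first-round spending by −c·ΔT = +$200.97 billion, contributing k·(−c·ΔT) = (+$200.97 billion) / 0.3532 ≈ +$569 billion.
Net ΔY = k(ΔG − c·ΔT) = (+$444.97 billion) / 0.3532 ≈ +$1,260 billion.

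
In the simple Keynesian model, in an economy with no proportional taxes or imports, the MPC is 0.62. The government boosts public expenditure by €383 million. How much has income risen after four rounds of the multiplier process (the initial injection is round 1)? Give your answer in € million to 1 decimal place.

Round 1 adds ΔG = €383 million; each later round is MPC = 0.62 times the previous.
After 4 rounds: 383 + 237.46 + 147.2252 + 91.279624 = ΔG·(1 − c^4)/(1 − c) = 383 × (1 − 0.14776336)/0.38 ≈ €859 million.

€859.0 million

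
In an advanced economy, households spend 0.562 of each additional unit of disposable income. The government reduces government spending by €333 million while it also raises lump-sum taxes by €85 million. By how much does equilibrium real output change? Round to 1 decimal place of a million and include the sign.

Expenditure multiplier = 1/(1 − MPC) = 1/(1 − 0.562) = 1/0.438 ≈ 2.283.
ΔG contributes k·ΔG = (−€333 million) / 0.438 ≈ −€760.3 million.
ΔT of +€85 million changes first-round spending by −c·ΔT = −€47.77 million, contributing k·(−c·ΔT) = (−€47.77 million) / 0.438 ≈ −€109.1 million.
Net ΔY = k(ΔG − c·ΔT) = (−€380.77 million) / 0.438 ≈ −€869.3 million.

−€869.3 million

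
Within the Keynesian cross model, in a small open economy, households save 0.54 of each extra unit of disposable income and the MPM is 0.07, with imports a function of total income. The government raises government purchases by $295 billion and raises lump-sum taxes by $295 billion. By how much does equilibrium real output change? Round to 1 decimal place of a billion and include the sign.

MPC = 1 − MPS = 1 − 0.54 = 0.46.
Expenditure multiplier = 1/(1 − c + m) = 1/(1 − 0.46 + 0.07) = 1/0.61 ≈ 1.639.
ΔG contributes k·ΔG = (+$295 billion) / 0.61 ≈ +$483.6 billion.
ΔT of +$295 billion changes first-round spending by −c·ΔT = −$135.7 billion, contributing k·(−c·ΔT) = (−$135.7 billion) / 0.61 ≈ −$222.5 billion.
Net ΔY = k(ΔG − c·ΔT) = (+$159.3 billion) / 0.61 ≈ +$261.1 billion.

+$261.1 billion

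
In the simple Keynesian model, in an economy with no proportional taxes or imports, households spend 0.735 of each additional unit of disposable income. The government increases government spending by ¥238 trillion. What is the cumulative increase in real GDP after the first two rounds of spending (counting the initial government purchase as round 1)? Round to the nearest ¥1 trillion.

Round 1 adds ΔG = ¥238 trillion; each later round is MPC = 0.735 times the previous.
After 2 rounds: 238 + 174.93 = ΔG·(1 − c^2)/(1 − c) = 238 × (1 − 0.540225)/0.265 ≈ ¥413 trillion.

¥413 trillion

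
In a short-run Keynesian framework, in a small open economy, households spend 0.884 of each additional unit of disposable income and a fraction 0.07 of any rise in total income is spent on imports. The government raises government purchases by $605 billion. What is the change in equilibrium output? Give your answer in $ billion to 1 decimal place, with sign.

+$3,252.7 billion

Spending multiplier = 1/(1 − c + m) = 1/(1 − 0.884 + 0.07) = 1/0.186 ≈ 5.376.
ΔY = k × ΔG = (+$605 billion) / 0.186 ≈ +$3,252.7 billion.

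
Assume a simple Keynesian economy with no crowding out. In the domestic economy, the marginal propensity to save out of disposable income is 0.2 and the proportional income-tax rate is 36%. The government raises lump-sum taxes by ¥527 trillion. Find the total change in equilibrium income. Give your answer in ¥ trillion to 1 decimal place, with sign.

MPC = 1 − MPS = 1 − 0.2 = 0.8.
A lump-sum tax change of +¥527 trillion shifts disposable income by −¥527 trillion; first-round consumption changes by −c × ΔT = −0.8 × (+¥527 trillion) = −¥421.6 trillion.
Expenditure multiplier = 1/(1 − c(1−t)) = 1/(1 − 0.8×0.64) = 1/0.488 ≈ 2.049.
The tax multiplier is −c × k ≈ −1.639, so ΔY = k × (−c·ΔT) = (−¥421.6 trillion) / 0.488 ≈ −¥863.9 trillion.

−¥863.9 trillion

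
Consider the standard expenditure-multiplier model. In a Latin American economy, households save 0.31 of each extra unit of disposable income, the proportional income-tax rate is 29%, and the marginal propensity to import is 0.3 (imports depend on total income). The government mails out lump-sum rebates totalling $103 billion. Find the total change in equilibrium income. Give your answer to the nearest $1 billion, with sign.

MPC = 1 − MPS = 1 − 0.31 = 0.69.
A lump-sum tax change of −$103 billion shifts disposable income by +$103 billion; first-round consumption changes by −c × ΔT = −0.69 × (−$103 billion) = +$71.07 billion.
Expenditure multiplier = 1/(1 − c(1−t) + m) = 1/(1 − 0.69×0.71 + 0.3) = 1/0.8101 ≈ 1.234.
The tax multiplier is −c × k ≈ −0.852, so ΔY = k × (−c·ΔT) = (+$71.07 billion) / 0.8101 ≈ +$88 billion.

+$88 billion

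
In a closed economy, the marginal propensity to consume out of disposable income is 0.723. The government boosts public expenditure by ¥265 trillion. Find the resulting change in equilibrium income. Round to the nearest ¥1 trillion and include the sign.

+¥957 trillion

Government-spending multiplier = 1/(1 − MPC) = 1/(1 − 0.723) = 1/0.277 ≈ 3.61.
ΔY = k × ΔG = (+¥265 trillion) / 0.277 ≈ +¥957 trillion.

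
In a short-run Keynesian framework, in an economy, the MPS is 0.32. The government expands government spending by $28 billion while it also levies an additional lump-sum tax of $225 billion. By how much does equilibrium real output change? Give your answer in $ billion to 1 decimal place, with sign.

−$390.6 billion

MPC = 1 − MPS = 1 − 0.32 = 0.68.
Expenditure multiplier = 1/(1 − MPC) = 1/(1 − 0.68) = 1/0.32 = 3.125.
ΔG contributes k·ΔG = (+$28 billion) / 0.32 = +$87.5 billion.
ΔT of +$225 billion changes first-round spending by −c·ΔT = −$153 billion, contributing k·(−c·ΔT) = (−$153 billion) / 0.32 ≈ −$478.1 billion.
Net ΔY = k(ΔG − c·ΔT) = (−$125 billion) / 0.32 ≈ −$390.6 billion.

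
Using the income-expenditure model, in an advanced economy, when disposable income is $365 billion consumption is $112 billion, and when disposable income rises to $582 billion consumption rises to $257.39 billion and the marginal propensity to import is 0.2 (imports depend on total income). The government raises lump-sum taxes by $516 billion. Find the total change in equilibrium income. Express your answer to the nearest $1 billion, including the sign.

−$652 billion

MPC = ΔC/ΔYd = (257.39 − 112)/(582 − 365) = 145.39/217 = 0.67.
A lump-sum tax change of +$516 billion shifts disposable income by −$516 billion; first-round consumption changes by −c × ΔT = −0.67 × (+$516 billion) = −$345.72 billion.
Expenditure multiplier = 1/(1 − c + m) = 1/(1 − 0.67 + 0.2) = 1/0.53 ≈ 1.887.
The tax multiplier is −c × k ≈ −1.264, so ΔY = k × (−c·ΔT) = (−$345.72 billion) / 0.53 ≈ −$652 billion.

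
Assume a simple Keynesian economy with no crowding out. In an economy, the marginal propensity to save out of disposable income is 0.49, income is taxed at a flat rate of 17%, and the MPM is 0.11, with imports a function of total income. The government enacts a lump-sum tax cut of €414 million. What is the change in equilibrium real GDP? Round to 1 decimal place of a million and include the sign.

MPC = 1 − MPS = 1 − 0.49 = 0.51.
A lump-sum tax change of −€414 million shifts disposable income by +€414 million; first-round consumption changes by −c × ΔT = −0.51 × (−€414 million) = +€211.14 million.
Expenditure multiplier = 1/(1 − c(1−t) + m) = 1/(1 − 0.51×0.83 + 0.11) = 1/0.6867 ≈ 1.456.
The tax multiplier is −c × k ≈ −0.743, so ΔY = k × (−c·ΔT) = (+€211.14 million) / 0.6867 ≈ +€307.5 million.

+€307.5 million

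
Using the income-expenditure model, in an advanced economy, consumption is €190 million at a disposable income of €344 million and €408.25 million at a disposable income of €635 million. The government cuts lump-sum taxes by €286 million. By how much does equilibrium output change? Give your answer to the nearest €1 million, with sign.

+€858 million

MPC = ΔC/ΔYd = (408.25 − 190)/(635 − 344) = 218.25/291 = 0.75.
A lump-sum tax change of −€286 million shifts disposable income by +€286 million; first-round consumption changes by −c × ΔT = −0.75 × (−€286 million) = +€214.5 million.
Expenditure multiplier = 1/(1 − MPC) = 1/(1 − 0.75) = 1/0.25 = 4.
The tax multiplier is −c × k = −3, so ΔY = k × (−c·ΔT) = (+€214.5 million) / 0.25 = +€858 million.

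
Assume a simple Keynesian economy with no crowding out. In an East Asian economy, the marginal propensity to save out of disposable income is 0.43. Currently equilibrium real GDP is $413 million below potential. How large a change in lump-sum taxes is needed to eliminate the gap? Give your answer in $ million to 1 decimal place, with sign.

−$311.6 million

MPC = 1 − MPS = 1 − 0.43 = 0.57.
Spending multiplier = 1/(1 − MPC) = 1/(1 − 0.57) = 1/0.43 ≈ 2.326.
Tax multiplier = −c·k = −0.57/0.43 ≈ −1.326. Need ΔY = +$413 million, so ΔT = ΔY/(−c·k) = −(+$413 million) × 0.43 / 0.57 ≈ −$311.6 million.
The government should cut lump-sum taxes by $311.6 million.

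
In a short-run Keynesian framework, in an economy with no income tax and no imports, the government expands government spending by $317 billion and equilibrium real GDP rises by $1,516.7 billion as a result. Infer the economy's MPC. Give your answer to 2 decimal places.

Implied spending multiplier k = ΔY/ΔG = 1,516.7/317 ≈ 4.7845.
Since k = 1/(1 − MPC), MPC = 1 − 1/k = 1 − ΔG/ΔY = 1 − 317/1,516.7 ≈ 0.79.

0.79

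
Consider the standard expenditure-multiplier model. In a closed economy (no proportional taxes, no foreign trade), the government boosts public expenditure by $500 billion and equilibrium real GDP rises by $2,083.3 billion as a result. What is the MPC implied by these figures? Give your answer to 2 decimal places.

0.76

Implied spending multiplier k = ΔY/ΔG = 2,083.3/500 = 4.1666.
Since k = 1/(1 − MPC), MPC = 1 − 1/k = 1 − ΔG/ΔY = 1 − 500/2,083.3 ≈ 0.76.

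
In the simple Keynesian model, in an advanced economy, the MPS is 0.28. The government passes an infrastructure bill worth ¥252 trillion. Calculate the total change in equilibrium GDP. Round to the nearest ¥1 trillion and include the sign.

+¥900 trillion

MPC = 1 − MPS = 1 − 0.28 = 0.72.
Expenditure multiplier = 1/(1 − MPC) = 1/(1 − 0.72) = 1/0.28 ≈ 3.571.
ΔY = k × ΔG = (+¥252 trillion) / 0.28 = +¥900 trillion.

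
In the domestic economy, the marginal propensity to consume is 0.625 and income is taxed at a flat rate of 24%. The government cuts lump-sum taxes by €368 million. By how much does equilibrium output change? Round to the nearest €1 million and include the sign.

A lump-sum tax change of −€368 million shifts disposable income by +€368 million; first-round consumption changes by −c × ΔT = −0.625 × (−€368 million) = +€230 million.
Expenditure multiplier = 1/(1 − c(1−t)) = 1/(1 − 0.625×0.76) = 1/0.525 ≈ 1.905.
The tax multiplier is −c × k ≈ −1.19, so ΔY = k × (−c·ΔT) = (+€230 million) / 0.525 ≈ +€438 million.

+€438 million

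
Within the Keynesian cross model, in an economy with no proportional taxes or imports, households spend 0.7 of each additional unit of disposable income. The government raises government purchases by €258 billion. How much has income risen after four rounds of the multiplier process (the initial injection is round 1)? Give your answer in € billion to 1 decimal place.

Round 1 adds ΔG = €258 billion; each later round is MPC = 0.7 times the previous.
After 4 rounds: 258 + 180.6 + 126.42 + 88.494 = ΔG·(1 − c^4)/(1 − c) = 258 × (1 − 0.2401)/0.3 ≈ €653.5 billion.

€653.5 billion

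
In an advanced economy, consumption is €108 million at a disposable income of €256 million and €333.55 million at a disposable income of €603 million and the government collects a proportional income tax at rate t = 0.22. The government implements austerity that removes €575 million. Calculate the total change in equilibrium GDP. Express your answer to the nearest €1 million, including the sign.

MPC = ΔC/ΔYd = (333.55 − 108)/(603 − 256) = 225.55/347 = 0.65.
Government-spending multiplier = 1/(1 − c(1−t)) = 1/(1 − 0.65×0.78) = 1/0.493 ≈ 2.028.
ΔY = k × ΔG = (−€575 million) / 0.493 ≈ −€1,166 million.

−€1,166 million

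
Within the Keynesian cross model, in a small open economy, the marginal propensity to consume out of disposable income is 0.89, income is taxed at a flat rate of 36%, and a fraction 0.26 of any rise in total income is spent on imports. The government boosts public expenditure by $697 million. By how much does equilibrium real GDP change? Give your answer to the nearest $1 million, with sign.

Expenditure multiplier = 1/(1 − c(1−t) + m) = 1/(1 − 0.89×0.64 + 0.26) = 1/0.6904 ≈ 1.448.
ΔY = k × ΔG = (+$697 million) / 0.6904 ≈ +$1,010 million.

+$1,010 million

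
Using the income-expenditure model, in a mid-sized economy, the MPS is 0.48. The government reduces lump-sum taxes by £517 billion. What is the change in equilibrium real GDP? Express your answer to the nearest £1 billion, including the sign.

MPC = 1 − MPS = 1 − 0.48 = 0.52.
A lump-sum tax change of −£517 billion shifts disposable income by +£517 billion; first-round consumption changes by −c × ΔT = −0.52 × (−£517 billion) = +£268.84 billion.
Expenditure multiplier = 1/(1 − MPC) = 1/(1 − 0.52) = 1/0.48 ≈ 2.083.
The tax multiplier is −c × k ≈ −1.083, so ΔY = k × (−c·ΔT) = (+£268.84 billion) / 0.48 ≈ +£560 billion.

+£560 billion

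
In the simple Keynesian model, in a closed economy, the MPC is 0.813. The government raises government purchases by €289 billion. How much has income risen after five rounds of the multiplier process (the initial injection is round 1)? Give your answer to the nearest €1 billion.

€997 billion

Round 1 adds ΔG = €289 billion; each later round is MPC = 0.813 times the previous.
After 5 rounds: 289 + 234.957 + 191.020041 + 155.299293333 + 126.258325479729 = ΔG·(1 − c^5)/(1 − c) = 289 × (1 − 0.355183455415293)/0.187 ≈ €997 billion.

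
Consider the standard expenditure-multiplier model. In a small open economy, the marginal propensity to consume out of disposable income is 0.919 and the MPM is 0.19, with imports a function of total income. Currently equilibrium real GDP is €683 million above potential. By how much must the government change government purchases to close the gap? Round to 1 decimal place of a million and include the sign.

Spending multiplier = 1/(1 − c + m) = 1/(1 − 0.919 + 0.19) = 1/0.271 ≈ 3.69.
Need ΔY = −€683 million, so ΔG = ΔY/k = (−€683 million) × 0.271 ≈ −€185.1 million.
The government should cut government purchases by €185.1 million.

−€185.1 million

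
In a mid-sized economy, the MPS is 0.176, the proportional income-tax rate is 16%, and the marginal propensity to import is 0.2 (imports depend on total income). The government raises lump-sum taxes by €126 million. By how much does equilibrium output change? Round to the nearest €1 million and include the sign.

−€204 million

MPC = 1 − MPS = 1 − 0.176 = 0.824.
A lump-sum tax change of +€126 million shifts disposable income by −€126 million; first-round consumption changes by −c × ΔT = −0.824 × (+€126 million) = −€103.824 million.
Expenditure multiplier = 1/(1 − c(1−t) + m) = 1/(1 − 0.824×0.84 + 0.2) = 1/0.50784 ≈ 1.969.
The tax multiplier is −c × k ≈ −1.623, so ΔY = k × (−c·ΔT) = (−€103.824 million) / 0.50784 ≈ −€204 million.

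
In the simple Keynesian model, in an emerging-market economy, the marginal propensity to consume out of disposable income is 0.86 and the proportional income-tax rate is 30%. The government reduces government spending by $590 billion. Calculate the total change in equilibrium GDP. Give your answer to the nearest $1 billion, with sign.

Expenditure multiplier = 1/(1 − c(1−t)) = 1/(1 − 0.86×0.7) = 1/0.398 ≈ 2.513.
ΔY = k × ΔG = (−$590 billion) / 0.398 ≈ −$1,482 billion.

−$1,482 billion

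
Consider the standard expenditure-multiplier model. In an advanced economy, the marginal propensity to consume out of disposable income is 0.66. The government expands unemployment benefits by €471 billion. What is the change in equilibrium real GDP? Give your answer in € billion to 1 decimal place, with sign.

The transfer change shifts disposable income by +€471 billion, so first-round consumption changes by c·ΔTR = 0.66 × (+€471 billion) = +€310.86 billion.
Expenditure multiplier = 1/(1 − MPC) = 1/(1 − 0.66) = 1/0.34 ≈ 2.941.
The transfer multiplier is c × k ≈ 1.941, so ΔY = k × (c·ΔTR) = (+€310.86 billion) / 0.34 ≈ +€914.3 billion.

+€914.3 billion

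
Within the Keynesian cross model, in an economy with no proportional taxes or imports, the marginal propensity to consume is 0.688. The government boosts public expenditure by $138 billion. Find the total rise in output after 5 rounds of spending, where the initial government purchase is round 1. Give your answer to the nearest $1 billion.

$374 billion

Round 1 adds ΔG = $138 billion; each later round is MPC = 0.688 times the previous.
After 5 rounds: 138 + 94.944 + 65.321472 + 44.941172736 + 30.919526842368 = ΔG·(1 − c^5)/(1 − c) = 138 × (1 − 0.154149525127168)/0.312 ≈ $374 billion.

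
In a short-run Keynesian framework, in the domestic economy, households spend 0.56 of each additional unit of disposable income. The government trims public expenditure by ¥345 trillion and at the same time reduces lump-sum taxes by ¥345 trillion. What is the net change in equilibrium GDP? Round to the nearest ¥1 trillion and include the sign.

Expenditure multiplier = 1/(1 − MPC) = 1/(1 − 0.56) = 1/0.44 ≈ 2.273.
ΔG contributes k·ΔG = (−¥345 trillion) / 0.44 ≈ −¥784.1 trillion.
ΔT of −¥345 trillion changes first-round spending by −c·ΔT = +¥193.2 trillion, contributing k·(−c·ΔT) = (+¥193.2 trillion) / 0.44 ≈ +¥439.1 trillion.
With ΔG = ΔT and no other leakages, the balanced-budget multiplier is 1, so ΔY = ΔG = −¥345 trillion.

−¥345 trillion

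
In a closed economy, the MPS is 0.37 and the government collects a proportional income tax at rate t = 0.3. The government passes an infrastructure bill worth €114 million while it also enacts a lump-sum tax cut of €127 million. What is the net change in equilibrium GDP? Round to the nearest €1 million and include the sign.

+€347 million

MPC = 1 − MPS = 1 − 0.37 = 0.63.
Expenditure multiplier = 1/(1 − c(1−t)) = 1/(1 − 0.63×0.7) = 1/0.559 ≈ 1.789.
ΔG contributes k·ΔG = (+€114 million) / 0.559 ≈ +€203.9 million.
ΔT of −€127 million changes first-round spending by −c·ΔT = +€80.01 million, contributing k·(−c·ΔT) = (+€80.01 million) / 0.559 ≈ +€143.1 million.
Net ΔY = k(ΔG − c·ΔT) = (+€194.01 million) / 0.559 ≈ +€347 million.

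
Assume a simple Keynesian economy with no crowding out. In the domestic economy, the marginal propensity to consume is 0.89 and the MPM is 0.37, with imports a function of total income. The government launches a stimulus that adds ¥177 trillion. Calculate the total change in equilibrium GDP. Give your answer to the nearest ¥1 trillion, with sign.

+¥369 trillion

Spending multiplier = 1/(1 − c + m) = 1/(1 − 0.89 + 0.37) = 1/0.48 ≈ 2.083.
ΔY = k × ΔG = (+¥177 trillion) / 0.48 ≈ +¥369 trillion.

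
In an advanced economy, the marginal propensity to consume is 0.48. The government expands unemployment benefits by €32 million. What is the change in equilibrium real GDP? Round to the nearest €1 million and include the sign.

The transfer change shifts disposable income by +€32 million, so first-round consumption changes by c·ΔTR = 0.48 × (+€32 million) = +€15.36 million.
Expenditure multiplier = 1/(1 − MPC) = 1/(1 − 0.48) = 1/0.52 ≈ 1.923.
The transfer multiplier is c × k ≈ 0.923, so ΔY = k × (c·ΔTR) = (+€15.36 million) / 0.52 ≈ +€30 million.

+€30 million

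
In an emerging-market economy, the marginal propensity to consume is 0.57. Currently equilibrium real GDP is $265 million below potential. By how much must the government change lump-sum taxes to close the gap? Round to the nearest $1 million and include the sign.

Spending multiplier = 1/(1 − MPC) = 1/(1 − 0.57) = 1/0.43 ≈ 2.326.
Tax multiplier = −c·k = −0.57/0.43 ≈ −1.326. Need ΔY = +$265 million, so ΔT = ΔY/(−c·k) = −(+$265 million) × 0.43 / 0.57 ≈ −$200 million.
The government should cut lump-sum taxes by $200 million.

−$200 million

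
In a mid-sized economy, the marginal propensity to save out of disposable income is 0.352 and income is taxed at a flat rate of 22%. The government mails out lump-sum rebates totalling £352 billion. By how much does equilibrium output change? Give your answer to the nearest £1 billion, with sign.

MPC = 1 − MPS = 1 − 0.352 = 0.648.
A lump-sum tax change of −£352 billion shifts disposable income by +£352 billion; first-round consumption changes by −c × ΔT = −0.648 × (−£352 billion) = +£228.096 billion.
Expenditure multiplier = 1/(1 − c(1−t)) = 1/(1 − 0.648×0.78) = 1/0.49456 ≈ 2.022.
The tax multiplier is −c × k ≈ −1.31, so ΔY = k × (−c·ΔT) = (+£228.096 billion) / 0.49456 ≈ +£461 billion.

+£461 billion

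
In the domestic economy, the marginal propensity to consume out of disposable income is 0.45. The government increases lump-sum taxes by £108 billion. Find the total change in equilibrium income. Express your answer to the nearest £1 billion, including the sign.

−£88 billion

A lump-sum tax change of +£108 billion shifts disposable income by −£108 billion; first-round consumption changes by −c × ΔT = −0.45 × (+£108 billion) = −£48.6 billion.
Expenditure multiplier = 1/(1 − MPC) = 1/(1 − 0.45) = 1/0.55 ≈ 1.818.
The tax multiplier is −c × k ≈ −0.818, so ΔY = k × (−c·ΔT) = (−£48.6 billion) / 0.55 ≈ −£88 billion.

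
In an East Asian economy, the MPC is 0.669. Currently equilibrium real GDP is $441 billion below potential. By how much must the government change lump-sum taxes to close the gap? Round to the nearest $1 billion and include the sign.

−$218 billion

Spending multiplier = 1/(1 − MPC) = 1/(1 − 0.669) = 1/0.331 ≈ 3.021.
Tax multiplier = −c·k = −0.669/0.331 ≈ −2.021. Need ΔY = +$441 billion, so ΔT = ΔY/(−c·k) = −(+$441 billion) × 0.331 / 0.669 ≈ −$218 billion.
The government should cut lump-sum taxes by $218 billion.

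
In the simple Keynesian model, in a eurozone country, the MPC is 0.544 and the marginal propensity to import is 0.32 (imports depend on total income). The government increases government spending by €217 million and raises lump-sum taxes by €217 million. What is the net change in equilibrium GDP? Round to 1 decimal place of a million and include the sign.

Expenditure multiplier = 1/(1 − c + m) = 1/(1 − 0.544 + 0.32) = 1/0.776 ≈ 1.289.
ΔG contributes k·ΔG = (+€217 million) / 0.776 ≈ +€279.6 million.
ΔT of +€217 million changes first-round spending by −c·ΔT = −€118.048 million, contributing k·(−c·ΔT) = (−€118.048 million) / 0.776 ≈ −€152.1 million.
Net ΔY = k(ΔG − c·ΔT) = (+€98.952 million) / 0.776 ≈ +€127.5 million.

+€127.5 million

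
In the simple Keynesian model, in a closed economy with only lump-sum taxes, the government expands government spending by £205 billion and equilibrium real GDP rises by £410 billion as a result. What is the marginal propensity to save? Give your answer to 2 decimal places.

0.50

Implied spending multiplier k = ΔY/ΔG = 410/205 = 2.
Since k = 1/(1 − MPC), MPC = 1 − 1/k = 1 − ΔG/ΔY = 1 − 205/410 = 0.50.
MPS = 1 − MPC = 0.50.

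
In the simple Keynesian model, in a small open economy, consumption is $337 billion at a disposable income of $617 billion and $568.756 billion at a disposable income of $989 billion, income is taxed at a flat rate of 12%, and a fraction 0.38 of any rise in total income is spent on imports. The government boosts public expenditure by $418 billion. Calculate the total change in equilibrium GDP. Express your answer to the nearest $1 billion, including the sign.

MPC = ΔC/ΔYd = (568.756 − 337)/(989 − 617) = 231.756/372 = 0.623.
Spending multiplier = 1/(1 − c(1−t) + m) = 1/(1 − 0.623×0.88 + 0.38) = 1/0.83176 ≈ 1.202.
ΔY = k × ΔG = (+$418 billion) / 0.83176 ≈ +$503 billion.

+$503 billion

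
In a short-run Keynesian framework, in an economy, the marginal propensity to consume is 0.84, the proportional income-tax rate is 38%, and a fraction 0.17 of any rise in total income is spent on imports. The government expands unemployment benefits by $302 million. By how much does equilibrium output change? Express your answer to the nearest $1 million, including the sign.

+$391 million

The transfer change shifts disposable income by +$302 million, so first-round consumption changes by c·ΔTR = 0.84 × (+$302 million) = +$253.68 million.
Expenditure multiplier = 1/(1 − c(1−t) + m) = 1/(1 − 0.84×0.62 + 0.17) = 1/0.6492 ≈ 1.54.
The transfer multiplier is c × k ≈ 1.294, so ΔY = k × (c·ΔTR) = (+$253.68 million) / 0.6492 ≈ +$391 million.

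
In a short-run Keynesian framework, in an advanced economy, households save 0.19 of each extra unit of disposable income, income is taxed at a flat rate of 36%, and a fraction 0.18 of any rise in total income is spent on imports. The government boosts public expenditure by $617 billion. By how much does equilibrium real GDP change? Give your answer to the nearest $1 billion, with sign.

MPC = 1 − MPS = 1 − 0.19 = 0.81.
Government-spending multiplier = 1/(1 − c(1−t) + m) = 1/(1 − 0.81×0.64 + 0.18) = 1/0.6616 ≈ 1.511.
ΔY = k × ΔG = (+$617 billion) / 0.6616 ≈ +$933 billion.

+$933 billion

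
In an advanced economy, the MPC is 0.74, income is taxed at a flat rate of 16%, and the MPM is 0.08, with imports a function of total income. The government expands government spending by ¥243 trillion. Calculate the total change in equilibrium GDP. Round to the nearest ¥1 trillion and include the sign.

+¥530 trillion

Government-spending multiplier = 1/(1 − c(1−t) + m) = 1/(1 − 0.74×0.84 + 0.08) = 1/0.4584 ≈ 2.182.
ΔY = k × ΔG = (+¥243 trillion) / 0.4584 ≈ +¥530 trillion.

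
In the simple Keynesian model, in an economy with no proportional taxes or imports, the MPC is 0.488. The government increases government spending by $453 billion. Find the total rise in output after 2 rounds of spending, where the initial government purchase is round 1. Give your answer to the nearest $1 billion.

$674 billion

Round 1 adds ΔG = $453 billion; each later round is MPC = 0.488 times the previous.
After 2 rounds: 453 + 221.064 = ΔG·(1 − c^2)/(1 − c) = 453 × (1 − 0.238144)/0.512 ≈ $674 billion.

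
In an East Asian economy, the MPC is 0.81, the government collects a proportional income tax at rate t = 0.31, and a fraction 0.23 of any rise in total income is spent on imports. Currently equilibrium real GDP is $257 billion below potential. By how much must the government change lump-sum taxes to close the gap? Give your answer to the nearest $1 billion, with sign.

Spending multiplier = 1/(1 − c(1−t) + m) = 1/(1 − 0.81×0.69 + 0.23) = 1/0.6711 ≈ 1.49.
Tax multiplier = −c·k = −0.81/0.6711 ≈ −1.207. Need ΔY = +$257 billion, so ΔT = ΔY/(−c·k) = −(+$257 billion) × 0.6711 / 0.81 ≈ −$213 billion.
The government should cut lump-sum taxes by $213 billion.

−$213 billion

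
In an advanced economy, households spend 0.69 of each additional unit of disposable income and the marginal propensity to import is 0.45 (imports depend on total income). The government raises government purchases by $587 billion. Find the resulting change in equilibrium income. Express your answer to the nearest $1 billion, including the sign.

+$772 billion

Government-spending multiplier = 1/(1 − c + m) = 1/(1 − 0.69 + 0.45) = 1/0.76 ≈ 1.316.
ΔY = k × ΔG = (+$587 billion) / 0.76 ≈ +$772 billion.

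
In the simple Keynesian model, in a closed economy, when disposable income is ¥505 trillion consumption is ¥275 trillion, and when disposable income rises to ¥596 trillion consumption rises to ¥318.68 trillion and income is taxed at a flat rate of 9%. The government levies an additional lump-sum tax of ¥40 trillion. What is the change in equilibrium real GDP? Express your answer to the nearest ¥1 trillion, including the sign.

−¥34 trillion

MPC = ΔC/ΔYd = (318.68 − 275)/(596 − 505) = 43.68/91 = 0.48.
A lump-sum tax change of +¥40 trillion shifts disposable income by −¥40 trillion; first-round consumption changes by −c × ΔT = −0.48 × (+¥40 trillion) = −¥19.2 trillion.
Expenditure multiplier = 1/(1 − c(1−t)) = 1/(1 − 0.48×0.91) = 1/0.5632 ≈ 1.776.
The tax multiplier is −c × k ≈ −0.852, so ΔY = k × (−c·ΔT) = (−¥19.2 trillion) / 0.5632 ≈ −¥34 trillion.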